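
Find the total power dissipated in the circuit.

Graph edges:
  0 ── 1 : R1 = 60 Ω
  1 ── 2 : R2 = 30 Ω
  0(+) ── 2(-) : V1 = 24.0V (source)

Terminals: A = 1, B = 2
Nodal analysis, taking node 2 as the 0 V reference.
Source V1 fixes V_0 = 24 V.
KCL at each unknown node (sum of currents leaving = 0; resistances in Ω):
  Node 1: (V_1 - 24)/60 + (V_1 - 0)/30 = 0
Collecting terms: 0.05 × V_1 = 0.4  =>  V_1 = 8 V
Power in each resistor, P = (ΔV)²/R:
  P_R1 = (24 - 8)²/60 = 4.267 W
  P_R2 = (8 - 0)²/30 = 2.133 W
P_total = P_R1 + P_R2 = 6.4 W

Final answer: 6.4 W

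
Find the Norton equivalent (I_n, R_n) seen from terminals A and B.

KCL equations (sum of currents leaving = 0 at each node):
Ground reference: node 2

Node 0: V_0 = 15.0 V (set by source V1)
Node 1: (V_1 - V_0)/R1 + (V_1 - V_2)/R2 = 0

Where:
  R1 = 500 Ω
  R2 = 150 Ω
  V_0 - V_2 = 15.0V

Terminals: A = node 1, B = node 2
Find the Thévenin equivalent first; then I_n = V_th/R_th and R_n = R_th.
Step 1 — V_th is the open-circuit voltage V_A - V_B (nothing connected across the terminals).
Nodal analysis, taking node 2 as the 0 V reference.
Source V1 fixes V_0 = 15 V.
KCL at each unknown node (sum of currents leaving = 0; resistances in Ω):
  Node 1: (V_1 - 15)/500 + (V_1 - 0)/150 = 0
Collecting terms: 0.008667 × V_1 = 0.03  =>  V_1 = 3.462 V
V_th = V_1 - V_2 = 3.462 - 0 = 3.462 V
Step 2 — R_th: zero the source — replace V1 by a short circuit (node 2 merges into node 0) — and find the resistance seen between A (node 1) and B (node 0).
Reduce the network between node 1 (A) and node 0 (B) by series/parallel combination:
  Rp1 = R1 ‖ R2 (parallel, both between nodes 0 and 1) = 1/(1/500 + 1/150) = 115.4 Ω
R_th = 115.4 Ω
I_n = V_th/R_th = 3.462/115.4 = 0.03 A, and R_n = R_th = 115.4 Ω

Final answer: I_n = 0.03 A, R_n = 115.4 Ω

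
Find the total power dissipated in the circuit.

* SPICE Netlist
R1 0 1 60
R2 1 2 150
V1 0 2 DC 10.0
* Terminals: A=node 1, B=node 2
Nodal analysis, taking node 2 as the 0 V reference.
Source V1 fixes V_0 = 10 V.
KCL at each unknown node (sum of currents leaving = 0; resistances in Ω):
  Node 1: (V_1 - 10)/60 + (V_1 - 0)/150 = 0
Collecting terms: 0.02333 × V_1 = 0.1667  =>  V_1 = 7.143 V
Power in each resistor, P = (ΔV)²/R:
  P_R1 = (10 - 7.143)²/60 = 0.1361 W
  P_R2 = (7.143 - 0)²/150 = 0.3401 W
P_total = P_R1 + P_R2 = 0.4762 W

Final answer: 0.4762 W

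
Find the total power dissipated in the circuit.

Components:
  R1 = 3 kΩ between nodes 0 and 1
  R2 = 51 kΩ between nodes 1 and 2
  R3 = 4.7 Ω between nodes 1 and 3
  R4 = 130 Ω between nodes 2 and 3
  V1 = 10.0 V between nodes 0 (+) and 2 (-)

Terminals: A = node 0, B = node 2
Nodal analysis, taking node 2 as the 0 V reference.
Source V1 fixes V_0 = 10 V.
KCL at each unknown node (sum of currents leaving = 0; resistances in Ω):
  Node 1: (V_1 - 10)/3000 + (V_1 - 0)/51000 + (V_1 - V_3)/4.7 = 0
  Node 3: (V_3 - V_1)/4.7 + (V_3 - 0)/130 = 0
Collecting terms (coefficients in siemens):
  0.2131·V_1 - 0.2128·V_3 = 0.003333
  0.2205·V_3 - 0.2128·V_1 = 0
Determinant D = (0.2131)(0.2205) - (-0.2128)(-0.2128) = 0.001714
V_1 = [(0.003333)(0.2205) - (-0.2128)(0)]/D = 0.4286 V
V_3 = [(0.2131)(0) - (0.003333)(-0.2128)]/D = 0.4137 V
Power in each resistor, P = (ΔV)²/R:
  P_R1 = (10 - 0.4286)²/3000 = 0.03054 W
  P_R2 = (0.4286 - 0)²/51000 = 0.000003602 W
  P_R3 = (0.4286 - 0.4137)²/4.7 = 0.00004759 W
  P_R4 = (0 - 0.4137)²/130 = 0.001316 W
P_total = P_R1 + P_R2 + P_R3 + P_R4 = 0.0319 W

Final answer: 0.0319 W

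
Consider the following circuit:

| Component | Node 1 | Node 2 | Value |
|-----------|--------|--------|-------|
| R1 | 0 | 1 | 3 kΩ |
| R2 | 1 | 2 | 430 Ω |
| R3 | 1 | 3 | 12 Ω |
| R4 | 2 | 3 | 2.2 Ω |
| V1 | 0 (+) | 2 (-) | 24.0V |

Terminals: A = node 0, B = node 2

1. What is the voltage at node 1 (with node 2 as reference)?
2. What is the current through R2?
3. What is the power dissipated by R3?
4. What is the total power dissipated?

Nodal analysis, taking node 2 as the 0 V reference.
Source V1 fixes V_0 = 24 V.
KCL at each unknown node (sum of currents leaving = 0; resistances in Ω):
  Node 1: (V_1 - 24)/3000 + (V_1 - 0)/430 + (V_1 - V_3)/12 = 0
  Node 3: (V_3 - V_1)/12 + (V_3 - 0)/2.2 = 0
Collecting terms (coefficients in siemens):
  0.08599·V_1 - 0.08333·V_3 = 0.008
  0.5379·V_3 - 0.08333·V_1 = 0
Determinant D = (0.08599)(0.5379) - (-0.08333)(-0.08333) = 0.03931
V_1 = [(0.008)(0.5379) - (-0.08333)(0)]/D = 0.1095 V
V_3 = [(0.08599)(0) - (0.008)(-0.08333)]/D = 0.01696 V
Part 1:
  Read off the nodal solution: V_1 = 0.1095 V
Part 2:
  I_R2 = (V_1 - V_2)/R2 = (0.1095 - 0)/430 = 0.0002546 A
  Magnitude: I_R2 = 0.0002546 A
Part 3:
  I_R3 = (V_1 - V_3)/R3 = (0.1095 - 0.01696)/12 = 0.007709 A
  P_R3 = I_R3² × R3 = (0.007709)² × 12 = 0.0007131 W
Part 4:
  Power in each resistor, P = (ΔV)²/R:
    P_R1 = (24 - 0.1095)²/3000 = 0.1903 W
    P_R2 = (0.1095 - 0)²/430 = 0.00002787 W
    P_R3 = (0.1095 - 0.01696)²/12 = 0.0007131 W
    P_R4 = (0 - 0.01696)²/2.2 = 0.0001307 W
  P_total = P_R1 + P_R2 + P_R3 + P_R4 = 0.1911 W

Final answers:
1. V_1 = 0.1095 V
2. I_R2 = 0.0002546 A
3. P_R3 = 0.0007131 W
4. P_total = 0.1911 W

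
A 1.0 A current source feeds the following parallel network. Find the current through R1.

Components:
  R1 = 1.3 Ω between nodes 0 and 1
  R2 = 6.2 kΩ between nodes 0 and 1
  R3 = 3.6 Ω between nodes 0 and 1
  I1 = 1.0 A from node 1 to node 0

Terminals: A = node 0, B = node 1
All resistors sit directly between nodes 0 and 1, so they are in parallel and share one voltage V; the full source current 1 A splits among them.
1/R_par = 1/1.3 + 1/6200 + 1/3.6 = 1.047 S  =>  R_par = 0.955 Ω
V = I × R_par = 1 × 0.955 = 0.955 V
I_R1 = V/R1 = 0.955/1.3 = 0.7346 A

Final answer: 0.7346 A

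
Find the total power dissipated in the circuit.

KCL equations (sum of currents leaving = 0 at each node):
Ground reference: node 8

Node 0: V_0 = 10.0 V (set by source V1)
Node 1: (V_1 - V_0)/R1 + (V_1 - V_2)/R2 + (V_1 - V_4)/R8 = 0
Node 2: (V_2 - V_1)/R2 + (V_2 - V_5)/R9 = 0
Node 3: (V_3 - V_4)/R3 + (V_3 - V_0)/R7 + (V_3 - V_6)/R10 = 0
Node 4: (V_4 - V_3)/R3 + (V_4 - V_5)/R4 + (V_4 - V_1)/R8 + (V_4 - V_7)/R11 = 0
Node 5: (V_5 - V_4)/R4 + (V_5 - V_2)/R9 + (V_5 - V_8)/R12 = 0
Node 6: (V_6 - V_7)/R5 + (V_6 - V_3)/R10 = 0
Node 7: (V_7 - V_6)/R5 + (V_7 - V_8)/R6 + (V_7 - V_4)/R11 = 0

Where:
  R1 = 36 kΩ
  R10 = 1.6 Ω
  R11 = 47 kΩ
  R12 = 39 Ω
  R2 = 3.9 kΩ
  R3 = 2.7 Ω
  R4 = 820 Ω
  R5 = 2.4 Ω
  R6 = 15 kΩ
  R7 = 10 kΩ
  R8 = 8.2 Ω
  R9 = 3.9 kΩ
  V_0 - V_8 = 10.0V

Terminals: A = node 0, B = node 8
Nodal analysis, taking node 8 as the 0 V reference.
Source V1 fixes V_0 = 10 V.
KCL at each unknown node (sum of currents leaving = 0; resistances in Ω):
  Node 1: (V_1 - 10)/36000 + (V_1 - V_2)/3900 + (V_1 - V_4)/8.2 = 0
  Node 2: (V_2 - V_1)/3900 + (V_2 - V_5)/3900 = 0
  Node 3: (V_3 - V_4)/2.7 + (V_3 - 10)/10000 + (V_3 - V_6)/1.6 = 0
  Node 4: (V_4 - V_3)/2.7 + (V_4 - V_5)/820 + (V_4 - V_1)/8.2 + (V_4 - V_7)/47000 = 0
  Node 5: (V_5 - V_4)/820 + (V_5 - V_2)/3900 + (V_5 - 0)/39 = 0
  Node 6: (V_6 - V_7)/2.4 + (V_6 - V_3)/1.6 = 0
  Node 7: (V_7 - V_6)/2.4 + (V_7 - 0)/15000 + (V_7 - V_4)/47000 = 0
Collecting terms (coefficients in siemens):
  0.1222·V_1 - 0.0002564·V_2 - 0.122·V_4 = 0.0002778
  0.0005128·V_2 - 0.0002564·V_1 - 0.0002564·V_5 = 0
  0.9955·V_3 - 0.3704·V_4 - 0.625·V_6 = 0.001
  0.4936·V_4 - 0.122·V_1 - 0.3704·V_3 - 0.00122·V_5 - 0.00002128·V_7 = 0
  0.02712·V_5 - 0.0002564·V_2 - 0.00122·V_4 = 0
  1.042·V_6 - 0.625·V_3 - 0.4167·V_7 = 0
  0.4168·V_7 - 0.00002128·V_4 - 0.4167·V_6 = 0
Solving these 7 simultaneous equations (Gaussian elimination) gives:
  V_1 = 0.8672 V, V_2 = 0.4552 V, V_3 = 0.8683 V, V_4 = 0.866 V
  V_5 = 0.04325 V, V_6 = 0.8682 V, V_7 = 0.8681 V
Power in each resistor, P = (ΔV)²/R:
  P_R1 = (10 - 0.8672)²/36000 = 0.002317 W
  P_R2 = (0.8672 - 0.4552)²/3900 = 0.00004352 W
  P_R3 = (0.8683 - 0.866)²/2.7 = 0.000001975 W
  P_R4 = (0.866 - 0.04325)²/820 = 0.0008255 W
  P_R5 = (0.8682 - 0.8681)²/2.4 = 0.00000000805 W
  P_R6 = (0.8681 - 0)²/15000 = 0.00005024 W
  P_R7 = (10 - 0.8683)²/10000 = 0.008339 W
  P_R8 = (0.8672 - 0.866)²/8.2 = 0.0000001797 W
  P_R9 = (0.4552 - 0.04325)²/3900 = 0.00004352 W
  P_R10 = (0.8683 - 0.8682)²/1.6 = 0.000000005367 W
  P_R11 = (0.866 - 0.8681)²/47000 = 0.00000000009183 W
  P_R12 = (0.04325 - 0)²/39 = 0.00004796 W
P_total = P_R1 + P_R2 + P_R3 + P_R4 + P_R5 + P_R6 + P_R7 + P_R8 + P_R9 + P_R10 + P_R11 + P_R12 = 0.01167 W

Final answer: 0.01167 W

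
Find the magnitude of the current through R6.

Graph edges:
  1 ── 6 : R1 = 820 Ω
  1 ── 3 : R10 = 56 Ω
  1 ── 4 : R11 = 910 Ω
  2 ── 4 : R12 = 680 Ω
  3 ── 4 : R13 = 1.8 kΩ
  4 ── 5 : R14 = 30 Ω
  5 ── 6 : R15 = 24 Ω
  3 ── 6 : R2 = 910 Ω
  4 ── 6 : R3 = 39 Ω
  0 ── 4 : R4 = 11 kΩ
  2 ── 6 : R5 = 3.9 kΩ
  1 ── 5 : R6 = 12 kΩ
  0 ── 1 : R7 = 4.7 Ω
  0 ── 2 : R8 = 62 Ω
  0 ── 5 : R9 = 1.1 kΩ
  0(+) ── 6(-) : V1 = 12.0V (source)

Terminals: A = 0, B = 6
Nodal analysis, taking node 6 as the 0 V reference.
Source V1 fixes V_0 = 12 V.
KCL at each unknown node (sum of currents leaving = 0; resistances in Ω):
  Node 1: (V_1 - 0)/820 + (V_1 - V_5)/12000 + (V_1 - 12)/4.7 + (V_1 - V_3)/56 + (V_1 - V_4)/910 = 0
  Node 2: (V_2 - 0)/3900 + (V_2 - 12)/62 + (V_2 - V_4)/680 = 0
  Node 3: (V_3 - 0)/910 + (V_3 - V_1)/56 + (V_3 - V_4)/1800 = 0
  Node 4: (V_4 - 0)/39 + (V_4 - 12)/11000 + (V_4 - V_1)/910 + (V_4 - V_2)/680 + (V_4 - V_3)/1800 + (V_4 - V_5)/30 = 0
  Node 5: (V_5 - V_1)/12000 + (V_5 - 12)/1100 + (V_5 - V_4)/30 + (V_5 - 0)/24 = 0
Collecting terms (coefficients in siemens):
  0.233·V_1 - 0.01786·V_3 - 0.001099·V_4 - 0.00008333·V_5 = 2.553
  0.01786·V_2 - 0.001471·V_4 = 0.1935
  0.01951·V_3 - 0.01786·V_1 - 0.0005556·V_4 = 0
  0.06219·V_4 - 0.001099·V_1 - 0.001471·V_2 - 0.0005556·V_3 - 0.03333·V_5 = 0.001091
  0.07599·V_5 - 0.00008333·V_1 - 0.03333·V_4 = 0.01091
Solving these 5 simultaneous equations (Gaussian elimination) gives:
  V_1 = 11.79 V, V_2 = 10.91 V, V_3 = 10.81 V, V_4 = 0.8686 V
  V_5 = 0.5375 V
I_R6 = (V_1 - V_5)/R6 = (11.79 - 0.5375)/12000 = 0.0009377 A
|I_R6| = 0.0009377 A

Final answer: |I_R6| = 0.0009377 A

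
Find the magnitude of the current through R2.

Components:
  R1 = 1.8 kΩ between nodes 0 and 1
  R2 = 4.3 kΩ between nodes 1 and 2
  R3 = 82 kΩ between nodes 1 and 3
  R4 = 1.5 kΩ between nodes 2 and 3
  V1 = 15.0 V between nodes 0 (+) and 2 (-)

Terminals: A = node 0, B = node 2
Nodal analysis, taking node 2 as the 0 V reference.
Source V1 fixes V_0 = 15 V.
KCL at each unknown node (sum of currents leaving = 0; resistances in Ω):
  Node 1: (V_1 - 15)/1800 + (V_1 - 0)/4300 + (V_1 - V_3)/82000 = 0
  Node 3: (V_3 - V_1)/82000 + (V_3 - 0)/1500 = 0
Collecting terms (coefficients in siemens):
  0.0008003·V_1 - 0.0000122·V_3 = 0.008333
  0.0006789·V_3 - 0.0000122·V_1 = 0
Determinant D = (0.0008003)(0.0006789) - (-0.0000122)(-0.0000122) = 0.0000005432
V_1 = [(0.008333)(0.0006789) - (-0.0000122)(0)]/D = 10.42 V
V_3 = [(0.0008003)(0) - (0.008333)(-0.0000122)]/D = 0.1871 V
I_R2 = (V_1 - V_2)/R2 = (10.42 - 0)/4300 = 0.002422 A
|I_R2| = 0.002422 A

Final answer: |I_R2| = 0.002422 A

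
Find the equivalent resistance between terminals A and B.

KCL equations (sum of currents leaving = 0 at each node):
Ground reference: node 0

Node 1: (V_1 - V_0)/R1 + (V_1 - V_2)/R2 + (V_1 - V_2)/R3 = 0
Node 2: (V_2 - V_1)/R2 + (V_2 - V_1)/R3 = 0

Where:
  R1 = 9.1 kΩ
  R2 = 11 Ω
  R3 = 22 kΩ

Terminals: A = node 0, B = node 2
Reduce the network between node 0 (A) and node 2 (B) by series/parallel combination:
  Rp1 = R2 ‖ R3 (parallel, both between nodes 1 and 2) = 1/(1/11 + 1/22000) = 10.99 Ω
  Rs1 = R1 + Rp1 (series, joined only at node 1) = 9100 + 10.99 = 9111 Ω
R_eq = 9.111 kΩ

Final answer: 9.111 kΩ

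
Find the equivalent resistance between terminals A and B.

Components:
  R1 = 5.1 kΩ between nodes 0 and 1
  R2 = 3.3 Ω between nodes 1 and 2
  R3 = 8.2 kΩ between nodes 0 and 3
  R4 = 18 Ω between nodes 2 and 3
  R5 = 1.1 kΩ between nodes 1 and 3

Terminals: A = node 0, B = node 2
The network is not a plain series/parallel combination. Inject a 1 A test current into terminal A (node 0) and return it from terminal B (node 2); then R_eq = V_A / (1 A).
Nodal analysis, taking node 2 as the 0 V reference.
Current source I_test pushes 1 A into node 0 and draws it out of node 2.
KCL at each unknown node (sum of currents leaving = 0; resistances in Ω):
  Node 0: (V_0 - V_1)/5100 + (V_0 - V_3)/8200 - 1 = 0
  Node 1: (V_1 - V_0)/5100 + (V_1 - 0)/3.3 + (V_1 - V_3)/1100 = 0
  Node 3: (V_3 - V_0)/8200 + (V_3 - V_1)/1100 + (V_3 - 0)/18 = 0
Collecting terms (coefficients in siemens):
  0.000318·V_0 - 0.0001961·V_1 - 0.000122·V_3 = 1
  0.3041·V_1 - 0.0001961·V_0 - 0.0009091·V_3 = 0
  0.05659·V_3 - 0.000122·V_0 - 0.0009091·V_1 = 0
Solving these 3 simultaneous equations (Gaussian elimination) gives:
  V_0 = 3148 V, V_1 = 2.05 V, V_3 = 6.818 V
R_eq = V_0 / 1 A = 3148 Ω = 3.148 kΩ

Final answer: 3.148 kΩ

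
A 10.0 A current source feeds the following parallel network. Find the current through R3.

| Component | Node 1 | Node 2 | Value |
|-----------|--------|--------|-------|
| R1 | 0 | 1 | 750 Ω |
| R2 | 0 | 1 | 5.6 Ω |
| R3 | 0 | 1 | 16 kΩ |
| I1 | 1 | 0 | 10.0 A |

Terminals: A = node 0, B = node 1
All resistors sit directly between nodes 0 and 1, so they are in parallel and share one voltage V; the full source current 10 A splits among them.
1/R_par = 1/750 + 1/5.6 + 1/16000 = 0.18 S  =>  R_par = 5.557 Ω
V = I × R_par = 10 × 5.557 = 55.57 V
I_R3 = V/R3 = 55.57/16000 = 0.003473 A

Final answer: 0.003473 A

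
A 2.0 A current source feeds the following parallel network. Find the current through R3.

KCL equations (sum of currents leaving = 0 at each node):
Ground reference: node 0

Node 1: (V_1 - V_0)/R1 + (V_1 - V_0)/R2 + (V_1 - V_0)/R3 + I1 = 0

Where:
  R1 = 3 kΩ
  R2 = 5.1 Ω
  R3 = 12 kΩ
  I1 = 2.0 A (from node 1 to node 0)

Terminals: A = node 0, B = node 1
All resistors sit directly between nodes 0 and 1, so they are in parallel and share one voltage V; the full source current 2 A splits among them.
1/R_par = 1/3000 + 1/5.1 + 1/12000 = 0.1965 S  =>  R_par = 5.089 Ω
V = I × R_par = 2 × 5.089 = 10.18 V
I_R3 = V/R3 = 10.18/12000 = 0.0008482 A

Final answer: 0.0008482 A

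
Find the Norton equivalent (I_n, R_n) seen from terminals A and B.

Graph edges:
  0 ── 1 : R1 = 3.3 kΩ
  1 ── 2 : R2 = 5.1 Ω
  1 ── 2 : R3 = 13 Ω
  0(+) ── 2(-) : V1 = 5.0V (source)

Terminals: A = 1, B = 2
Find the Thévenin equivalent first; then I_n = V_th/R_th and R_n = R_th.
Step 1 — V_th is the open-circuit voltage V_A - V_B (nothing connected across the terminals).
Nodal analysis, taking node 2 as the 0 V reference.
Source V1 fixes V_0 = 5 V.
KCL at each unknown node (sum of currents leaving = 0; resistances in Ω):
  Node 1: (V_1 - 5)/3300 + (V_1 - 0)/5.1 + (V_1 - 0)/13 = 0
Collecting terms: 0.2733 × V_1 = 0.001515  =>  V_1 = 0.005544 V
V_th = V_1 - V_2 = 0.005544 - 0 = 0.005544 V
Step 2 — R_th: zero the source — replace V1 by a short circuit (node 2 merges into node 0) — and find the resistance seen between A (node 1) and B (node 0).
Reduce the network between node 1 (A) and node 0 (B) by series/parallel combination:
  Rp1 = R1 ‖ R2 ‖ R3 (parallel, all between nodes 0 and 1) = 1/(1/3300 + 1/5.1 + 1/13) = 3.659 Ω
R_th = 3.659 Ω
I_n = V_th/R_th = 0.005544/3.659 = 0.001515 A, and R_n = R_th = 3.659 Ω

Final answer: I_n = 0.001515 A, R_n = 3.659 Ω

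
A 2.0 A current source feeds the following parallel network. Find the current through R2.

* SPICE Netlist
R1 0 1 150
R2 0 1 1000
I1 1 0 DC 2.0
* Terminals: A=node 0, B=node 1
All resistors sit directly between nodes 0 and 1, so they are in parallel and share one voltage V; the full source current 2 A splits among them.
1/R_par = 1/150 + 1/1000 = 0.007667 S  =>  R_par = 130.4 Ω
V = I × R_par = 2 × 130.4 = 260.9 V
I_R2 = V/R2 = 260.9/1000 = 0.2609 A

Final answer: 0.2609 A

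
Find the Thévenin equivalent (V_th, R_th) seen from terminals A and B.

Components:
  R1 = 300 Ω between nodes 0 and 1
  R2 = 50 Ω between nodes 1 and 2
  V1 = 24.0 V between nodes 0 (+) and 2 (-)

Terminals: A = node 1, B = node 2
Step 1 — V_th is the open-circuit voltage V_A - V_B (nothing connected across the terminals).
Nodal analysis, taking node 2 as the 0 V reference.
Source V1 fixes V_0 = 24 V.
KCL at each unknown node (sum of currents leaving = 0; resistances in Ω):
  Node 1: (V_1 - 24)/300 + (V_1 - 0)/50 = 0
Collecting terms: 0.02333 × V_1 = 0.08  =>  V_1 = 3.429 V
V_th = V_1 - V_2 = 3.429 - 0 = 3.429 V
Step 2 — R_th: zero the source — replace V1 by a short circuit (node 2 merges into node 0) — and find the resistance seen between A (node 1) and B (node 0).
Reduce the network between node 1 (A) and node 0 (B) by series/parallel combination:
  Rp1 = R1 ‖ R2 (parallel, both between nodes 0 and 1) = 1/(1/300 + 1/50) = 42.86 Ω
R_th = 42.86 Ω

Final answer: V_th = 3.429 V, R_th = 42.86 Ω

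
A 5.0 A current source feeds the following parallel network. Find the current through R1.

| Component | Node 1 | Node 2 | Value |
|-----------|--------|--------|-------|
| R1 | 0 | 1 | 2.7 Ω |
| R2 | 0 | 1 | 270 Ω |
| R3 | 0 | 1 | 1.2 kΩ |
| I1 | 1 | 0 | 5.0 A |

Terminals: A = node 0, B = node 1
All resistors sit directly between nodes 0 and 1, so they are in parallel and share one voltage V; the full source current 5 A splits among them.
1/R_par = 1/2.7 + 1/270 + 1/1200 = 0.3749 S  =>  R_par = 2.667 Ω
V = I × R_par = 5 × 2.667 = 13.34 V
I_R1 = V/R1 = 13.34/2.7 = 4.939 A

Final answer: 4.939 A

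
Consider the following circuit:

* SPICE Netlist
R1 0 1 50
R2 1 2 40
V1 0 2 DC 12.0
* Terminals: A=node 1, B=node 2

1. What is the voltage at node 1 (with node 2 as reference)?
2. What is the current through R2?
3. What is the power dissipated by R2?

Nodal analysis, taking node 2 as the 0 V reference.
Source V1 fixes V_0 = 12 V.
KCL at each unknown node (sum of currents leaving = 0; resistances in Ω):
  Node 1: (V_1 - 12)/50 + (V_1 - 0)/40 = 0
Collecting terms: 0.045 × V_1 = 0.24  =>  V_1 = 5.333 V
Part 1:
  Read off the nodal solution: V_1 = 5.333 V
Part 2:
  I_R2 = (V_1 - V_2)/R2 = (5.333 - 0)/40 = 0.1333 A
  Magnitude: I_R2 = 0.1333 A
Part 3:
  I_R2 = (V_1 - V_2)/R2 = (5.333 - 0)/40 = 0.1333 A
  P_R2 = I_R2² × R2 = (0.1333)² × 40 = 0.7111 W

Final answers:
1. V_1 = 5.333 V
2. I_R2 = 0.1333 A
3. P_R2 = 0.7111 W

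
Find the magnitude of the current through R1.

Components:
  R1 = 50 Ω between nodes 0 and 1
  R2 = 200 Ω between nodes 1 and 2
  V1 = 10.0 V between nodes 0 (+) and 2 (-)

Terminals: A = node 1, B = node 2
Nodal analysis, taking node 2 as the 0 V reference.
Source V1 fixes V_0 = 10 V.
KCL at each unknown node (sum of currents leaving = 0; resistances in Ω):
  Node 1: (V_1 - 10)/50 + (V_1 - 0)/200 = 0
Collecting terms: 0.025 × V_1 = 0.2  =>  V_1 = 8 V
I_R1 = (V_0 - V_1)/R1 = (10 - 8)/50 = 0.04 A
|I_R1| = 0.04 A

Final answer: |I_R1| = 0.04 A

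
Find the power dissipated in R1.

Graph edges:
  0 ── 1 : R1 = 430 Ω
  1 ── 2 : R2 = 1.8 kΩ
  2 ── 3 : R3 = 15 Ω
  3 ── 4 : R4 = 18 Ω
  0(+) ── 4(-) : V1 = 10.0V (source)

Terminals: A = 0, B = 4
Nodal analysis, taking node 4 as the 0 V reference.
Source V1 fixes V_0 = 10 V.
KCL at each unknown node (sum of currents leaving = 0; resistances in Ω):
  Node 1: (V_1 - 10)/430 + (V_1 - V_2)/1800 = 0
  Node 2: (V_2 - V_1)/1800 + (V_2 - V_3)/15 = 0
  Node 3: (V_3 - V_2)/15 + (V_3 - 0)/18 = 0
Collecting terms (coefficients in siemens):
  0.002881·V_1 - 0.0005556·V_2 = 0.02326
  0.06722·V_2 - 0.0005556·V_1 - 0.06667·V_3 = 0
  0.1222·V_3 - 0.06667·V_2 = 0
Solving these 3 simultaneous equations (Gaussian elimination) gives:
  V_1 = 8.1 V, V_2 = 0.1458 V, V_3 = 0.07954 V
I_R1 = (V_0 - V_1)/R1 = (10 - 8.1)/430 = 0.004419 A
P_R1 = I_R1² × R1 = (0.004419)² × 430 = 0.008397 W

Final answer: 0.008397 W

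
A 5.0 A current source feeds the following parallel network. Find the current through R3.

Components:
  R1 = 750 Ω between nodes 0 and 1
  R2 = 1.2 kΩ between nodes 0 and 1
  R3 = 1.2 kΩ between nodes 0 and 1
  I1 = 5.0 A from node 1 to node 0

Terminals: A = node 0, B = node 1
All resistors sit directly between nodes 0 and 1, so they are in parallel and share one voltage V; the full source current 5 A splits among them.
1/R_par = 1/750 + 1/1200 + 1/1200 = 0.003 S  =>  R_par = 333.3 Ω
V = I × R_par = 5 × 333.3 = 1667 V
I_R3 = V/R3 = 1667/1200 = 1.389 A

Final answer: 1.389 A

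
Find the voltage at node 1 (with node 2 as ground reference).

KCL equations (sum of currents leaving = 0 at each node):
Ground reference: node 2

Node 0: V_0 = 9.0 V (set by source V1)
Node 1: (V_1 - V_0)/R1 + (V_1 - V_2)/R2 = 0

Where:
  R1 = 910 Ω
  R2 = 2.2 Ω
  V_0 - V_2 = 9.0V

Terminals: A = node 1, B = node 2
Nodal analysis, taking node 2 as the 0 V reference.
Source V1 fixes V_0 = 9 V.
KCL at each unknown node (sum of currents leaving = 0; resistances in Ω):
  Node 1: (V_1 - 9)/910 + (V_1 - 0)/2.2 = 0
Collecting terms: 0.4556 × V_1 = 0.00989  =>  V_1 = 0.02171 V
The requested potential is V_1 = 0.02171 V.

Final answer: V_1 = 0.02171 V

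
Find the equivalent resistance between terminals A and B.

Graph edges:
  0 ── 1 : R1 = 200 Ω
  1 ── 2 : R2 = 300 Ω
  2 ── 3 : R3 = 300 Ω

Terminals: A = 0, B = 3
Reduce the network between node 0 (A) and node 3 (B) by series/parallel combination:
  Rs1 = R1 + R2 (series, joined only at node 1) = 200 + 300 = 500 Ω
  Rs2 = R3 + Rs1 (series, joined only at node 2) = 300 + 500 = 800 Ω
R_eq = 800 Ω

Final answer: 800 Ω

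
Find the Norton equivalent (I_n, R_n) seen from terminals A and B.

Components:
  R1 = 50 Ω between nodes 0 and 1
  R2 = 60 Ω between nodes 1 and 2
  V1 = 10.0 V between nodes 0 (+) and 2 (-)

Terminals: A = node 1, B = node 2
Find the Thévenin equivalent first; then I_n = V_th/R_th and R_n = R_th.
Step 1 — V_th is the open-circuit voltage V_A - V_B (nothing connected across the terminals).
Nodal analysis, taking node 2 as the 0 V reference.
Source V1 fixes V_0 = 10 V.
KCL at each unknown node (sum of currents leaving = 0; resistances in Ω):
  Node 1: (V_1 - 10)/50 + (V_1 - 0)/60 = 0
Collecting terms: 0.03667 × V_1 = 0.2  =>  V_1 = 5.455 V
V_th = V_1 - V_2 = 5.455 - 0 = 5.455 V
Step 2 — R_th: zero the source — replace V1 by a short circuit (node 2 merges into node 0) — and find the resistance seen between A (node 1) and B (node 0).
Reduce the network between node 1 (A) and node 0 (B) by series/parallel combination:
  Rp1 = R1 ‖ R2 (parallel, both between nodes 0 and 1) = 1/(1/50 + 1/60) = 27.27 Ω
R_th = 27.27 Ω
I_n = V_th/R_th = 5.455/27.27 = 0.2 A, and R_n = R_th = 27.27 Ω

Final answer: I_n = 0.2 A, R_n = 27.27 Ω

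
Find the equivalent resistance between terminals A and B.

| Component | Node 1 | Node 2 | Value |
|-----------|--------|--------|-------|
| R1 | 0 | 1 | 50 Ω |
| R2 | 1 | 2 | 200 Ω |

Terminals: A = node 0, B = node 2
Reduce the network between node 0 (A) and node 2 (B) by series/parallel combination:
  Rs1 = R1 + R2 (series, joined only at node 1) = 50 + 200 = 250 Ω
R_eq = 250 Ω

Final answer: 250 Ω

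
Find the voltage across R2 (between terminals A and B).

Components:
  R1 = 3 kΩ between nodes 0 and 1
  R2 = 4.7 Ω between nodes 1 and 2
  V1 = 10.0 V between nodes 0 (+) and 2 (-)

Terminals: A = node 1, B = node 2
R1 and R2 are in series across V1 (node 0 → node 1 → node 2), and the output A–B is taken across R2, so this is a voltage divider.
Series current: I = V1/(R1 + R2) = 10/(3000 + 4.7) = 10/3005 = 0.003328 A
V_R2 = I × R2 = V1 × R2/(R1 + R2) = 10 × 4.7/3005 = 0.01564 V

Final answer: 0.01564 V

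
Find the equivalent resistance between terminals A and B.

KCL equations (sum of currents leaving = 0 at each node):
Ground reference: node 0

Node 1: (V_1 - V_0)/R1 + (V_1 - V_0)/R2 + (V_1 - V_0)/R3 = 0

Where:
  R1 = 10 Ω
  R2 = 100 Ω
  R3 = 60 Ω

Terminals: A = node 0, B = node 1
Reduce the network between node 0 (A) and node 1 (B) by series/parallel combination:
  Rp1 = R1 ‖ R2 ‖ R3 (parallel, all between nodes 0 and 1) = 1/(1/10 + 1/100 + 1/60) = 7.895 Ω
R_eq = 7.895 Ω

Final answer: 7.895 Ω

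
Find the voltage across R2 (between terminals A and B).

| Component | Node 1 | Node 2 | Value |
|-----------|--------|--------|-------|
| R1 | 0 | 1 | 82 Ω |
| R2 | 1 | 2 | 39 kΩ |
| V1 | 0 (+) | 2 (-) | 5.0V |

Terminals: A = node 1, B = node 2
R1 and R2 are in series across V1 (node 0 → node 1 → node 2), and the output A–B is taken across R2, so this is a voltage divider.
Series current: I = V1/(R1 + R2) = 5/(82 + 39000) = 5/39080 = 0.0001279 A
V_R2 = I × R2 = V1 × R2/(R1 + R2) = 5 × 39000/39080 = 4.99 V

Final answer: 4.99 V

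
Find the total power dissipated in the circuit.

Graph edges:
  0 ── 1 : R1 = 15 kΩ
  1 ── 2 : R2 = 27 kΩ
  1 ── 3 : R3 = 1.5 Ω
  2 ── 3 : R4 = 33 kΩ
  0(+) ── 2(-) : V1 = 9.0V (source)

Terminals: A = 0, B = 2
Nodal analysis, taking node 2 as the 0 V reference.
Source V1 fixes V_0 = 9 V.
KCL at each unknown node (sum of currents leaving = 0; resistances in Ω):
  Node 1: (V_1 - 9)/15000 + (V_1 - 0)/27000 + (V_1 - V_3)/1.5 = 0
  Node 3: (V_3 - V_1)/1.5 + (V_3 - 0)/33000 = 0
Collecting terms (coefficients in siemens):
  0.6668·V_1 - 0.6667·V_3 = 0.0006
  0.6667·V_3 - 0.6667·V_1 = 0
Determinant D = (0.6668)(0.6667) - (-0.6667)(-0.6667) = 0.00008934
V_1 = [(0.0006)(0.6667) - (-0.6667)(0)]/D = 4.477 V
V_3 = [(0.6668)(0) - (0.0006)(-0.6667)]/D = 4.477 V
Power in each resistor, P = (ΔV)²/R:
  P_R1 = (9 - 4.477)²/15000 = 0.001364 W
  P_R2 = (4.477 - 0)²/27000 = 0.0007425 W
  P_R3 = (4.477 - 4.477)²/1.5 = 0.00000002761 W
  P_R4 = (0 - 4.477)²/33000 = 0.0006074 W
P_total = P_R1 + P_R2 + P_R3 + P_R4 = 0.002714 W

Final answer: 0.002714 W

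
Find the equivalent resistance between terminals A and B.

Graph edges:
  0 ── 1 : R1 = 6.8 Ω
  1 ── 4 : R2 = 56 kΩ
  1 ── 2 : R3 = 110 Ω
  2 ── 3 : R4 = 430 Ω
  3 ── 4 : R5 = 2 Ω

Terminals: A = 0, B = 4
Reduce the network between node 0 (A) and node 4 (B) by series/parallel combination:
  Rs1 = R3 + R4 (series, joined only at node 2) = 110 + 430 = 540 Ω
  Rs2 = R5 + Rs1 (series, joined only at node 3) = 2 + 540 = 542 Ω
  Rp1 = R2 ‖ Rs2 (parallel, both between nodes 1 and 4) = 1/(1/56000 + 1/542) = 536.8 Ω
  Rs3 = R1 + Rp1 (series, joined only at node 1) = 6.8 + 536.8 = 543.6 Ω
R_eq = 543.6 Ω

Final answer: 543.6 Ω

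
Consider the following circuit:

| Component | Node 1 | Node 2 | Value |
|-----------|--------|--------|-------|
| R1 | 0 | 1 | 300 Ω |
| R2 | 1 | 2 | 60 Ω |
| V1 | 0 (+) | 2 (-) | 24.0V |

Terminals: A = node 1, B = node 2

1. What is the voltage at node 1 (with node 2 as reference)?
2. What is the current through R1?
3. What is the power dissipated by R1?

Nodal analysis, taking node 2 as the 0 V reference.
Source V1 fixes V_0 = 24 V.
KCL at each unknown node (sum of currents leaving = 0; resistances in Ω):
  Node 1: (V_1 - 24)/300 + (V_1 - 0)/60 = 0
Collecting terms: 0.02 × V_1 = 0.08  =>  V_1 = 4 V
Part 1:
  Read off the nodal solution: V_1 = 4 V
Part 2:
  I_R1 = (V_0 - V_1)/R1 = (24 - 4)/300 = 0.06667 A
  Magnitude: I_R1 = 0.06667 A
Part 3:
  I_R1 = (V_0 - V_1)/R1 = (24 - 4)/300 = 0.06667 A
  P_R1 = I_R1² × R1 = (0.06667)² × 300 = 1.333 W

Final answers:
1. V_1 = 4 V
2. I_R1 = 0.06667 A
3. P_R1 = 1.333 W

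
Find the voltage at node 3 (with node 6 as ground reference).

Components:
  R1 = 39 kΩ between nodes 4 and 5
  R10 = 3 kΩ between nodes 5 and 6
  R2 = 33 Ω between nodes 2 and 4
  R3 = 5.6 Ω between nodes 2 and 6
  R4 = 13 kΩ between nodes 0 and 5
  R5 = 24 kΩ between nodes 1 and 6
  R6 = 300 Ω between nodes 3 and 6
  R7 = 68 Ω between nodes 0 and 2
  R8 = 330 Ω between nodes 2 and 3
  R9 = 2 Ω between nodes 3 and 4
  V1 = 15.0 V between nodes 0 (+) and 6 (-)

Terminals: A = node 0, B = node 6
Nodal analysis, taking node 6 as the 0 V reference.
Source V1 fixes V_0 = 15 V.
KCL at each unknown node (sum of currents leaving = 0; resistances in Ω):
  Node 1: (V_1 - 0)/24000 = 0
  Node 2: (V_2 - V_4)/33 + (V_2 - 0)/5.6 + (V_2 - 15)/68 + (V_2 - V_3)/330 = 0
  Node 3: (V_3 - 0)/300 + (V_3 - V_2)/330 + (V_3 - V_4)/2 = 0
  Node 4: (V_4 - V_5)/39000 + (V_4 - V_2)/33 + (V_4 - V_3)/2 = 0
  Node 5: (V_5 - V_4)/39000 + (V_5 - 15)/13000 + (V_5 - 0)/3000 = 0
Collecting terms (coefficients in siemens):
  0.00004167·V_1 = 0
  0.2266·V_2 - 0.00303·V_3 - 0.0303·V_4 = 0.2206
  0.5064·V_3 - 0.00303·V_2 - 0.5·V_4 = 0
  0.5303·V_4 - 0.0303·V_2 - 0.5·V_3 - 0.00002564·V_5 = 0
  0.0004359·V_5 - 0.00002564·V_4 = 0.001154
Solving these 5 simultaneous equations (Gaussian elimination) gives:
  V_1 = 0 V, V_2 = 1.124 V, V_3 = 1.018 V, V_4 = 1.024 V
  V_5 = 2.707 V
The requested potential is V_3 = 1.018 V.

Final answer: V_3 = 1.018 V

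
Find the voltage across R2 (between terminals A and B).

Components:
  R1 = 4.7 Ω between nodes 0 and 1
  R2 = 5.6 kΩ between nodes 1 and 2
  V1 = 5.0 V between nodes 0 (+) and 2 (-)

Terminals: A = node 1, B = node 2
R1 and R2 are in series across V1 (node 0 → node 1 → node 2), and the output A–B is taken across R2, so this is a voltage divider.
Series current: I = V1/(R1 + R2) = 5/(4.7 + 5600) = 5/5605 = 0.0008921 A
V_R2 = I × R2 = V1 × R2/(R1 + R2) = 5 × 5600/5605 = 4.996 V

Final answer: 4.996 V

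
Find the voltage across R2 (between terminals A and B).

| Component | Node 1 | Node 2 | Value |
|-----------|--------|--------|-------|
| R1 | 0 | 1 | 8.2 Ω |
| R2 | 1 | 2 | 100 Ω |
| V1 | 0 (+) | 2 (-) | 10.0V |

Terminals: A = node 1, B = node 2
R1 and R2 are in series across V1 (node 0 → node 1 → node 2), and the output A–B is taken across R2, so this is a voltage divider.
Series current: I = V1/(R1 + R2) = 10/(8.2 + 100) = 10/108.2 = 0.09242 A
V_R2 = I × R2 = V1 × R2/(R1 + R2) = 10 × 100/108.2 = 9.242 V

Final answer: 9.242 V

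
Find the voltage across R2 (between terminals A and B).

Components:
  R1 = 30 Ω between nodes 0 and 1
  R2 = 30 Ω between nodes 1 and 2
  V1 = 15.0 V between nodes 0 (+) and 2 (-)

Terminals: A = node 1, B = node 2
R1 and R2 are in series across V1 (node 0 → node 1 → node 2), and the output A–B is taken across R2, so this is a voltage divider.
Series current: I = V1/(R1 + R2) = 15/(30 + 30) = 15/60 = 0.25 A
V_R2 = I × R2 = V1 × R2/(R1 + R2) = 15 × 30/60 = 7.5 V

Final answer: 7.5 V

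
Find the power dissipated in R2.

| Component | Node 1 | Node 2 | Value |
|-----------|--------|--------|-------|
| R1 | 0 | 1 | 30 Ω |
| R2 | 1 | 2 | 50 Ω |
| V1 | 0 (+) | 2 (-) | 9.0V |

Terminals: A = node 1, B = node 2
Nodal analysis, taking node 2 as the 0 V reference.
Source V1 fixes V_0 = 9 V.
KCL at each unknown node (sum of currents leaving = 0; resistances in Ω):
  Node 1: (V_1 - 9)/30 + (V_1 - 0)/50 = 0
Collecting terms: 0.05333 × V_1 = 0.3  =>  V_1 = 5.625 V
I_R2 = (V_1 - V_2)/R2 = (5.625 - 0)/50 = 0.1125 A
P_R2 = I_R2² × R2 = (0.1125)² × 50 = 0.6328 W

Final answer: 0.6328 W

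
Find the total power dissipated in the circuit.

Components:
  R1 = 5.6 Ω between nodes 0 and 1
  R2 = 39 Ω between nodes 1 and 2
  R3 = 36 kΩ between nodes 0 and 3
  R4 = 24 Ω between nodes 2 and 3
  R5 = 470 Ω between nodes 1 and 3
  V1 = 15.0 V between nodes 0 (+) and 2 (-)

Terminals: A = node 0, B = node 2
Nodal analysis, taking node 2 as the 0 V reference.
Source V1 fixes V_0 = 15 V.
KCL at each unknown node (sum of currents leaving = 0; resistances in Ω):
  Node 1: (V_1 - 15)/5.6 + (V_1 - 0)/39 + (V_1 - V_3)/470 = 0
  Node 3: (V_3 - 15)/36000 + (V_3 - 0)/24 + (V_3 - V_1)/470 = 0
Collecting terms (coefficients in siemens):
  0.2063·V_1 - 0.002128·V_3 = 2.679
  0.04382·V_3 - 0.002128·V_1 = 0.0004167
Determinant D = (0.2063)(0.04382) - (-0.002128)(-0.002128) = 0.009038
V_1 = [(2.679)(0.04382) - (-0.002128)(0.0004167)]/D = 12.99 V
V_3 = [(0.2063)(0.0004167) - (2.679)(-0.002128)]/D = 0.6401 V
Power in each resistor, P = (ΔV)²/R:
  P_R1 = (15 - 12.99)²/5.6 = 0.7229 W
  P_R2 = (12.99 - 0)²/39 = 4.325 W
  P_R3 = (15 - 0.6401)²/36000 = 0.005728 W
  P_R4 = (0 - 0.6401)²/24 = 0.01707 W
  P_R5 = (12.99 - 0.6401)²/470 = 0.3244 W
P_total = P_R1 + P_R2 + P_R3 + P_R4 + P_R5 = 5.395 W

Final answer: 5.395 W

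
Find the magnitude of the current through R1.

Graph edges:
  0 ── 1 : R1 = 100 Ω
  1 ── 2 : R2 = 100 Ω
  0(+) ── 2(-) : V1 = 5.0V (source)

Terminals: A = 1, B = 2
Nodal analysis, taking node 2 as the 0 V reference.
Source V1 fixes V_0 = 5 V.
KCL at each unknown node (sum of currents leaving = 0; resistances in Ω):
  Node 1: (V_1 - 5)/100 + (V_1 - 0)/100 = 0
Collecting terms: 0.02 × V_1 = 0.05  =>  V_1 = 2.5 V
I_R1 = (V_0 - V_1)/R1 = (5 - 2.5)/100 = 0.025 A
|I_R1| = 0.025 A

Final answer: |I_R1| = 0.025 A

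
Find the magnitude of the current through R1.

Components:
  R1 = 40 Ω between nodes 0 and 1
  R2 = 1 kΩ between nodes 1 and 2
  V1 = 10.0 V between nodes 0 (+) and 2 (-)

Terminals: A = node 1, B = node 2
Nodal analysis, taking node 2 as the 0 V reference.
Source V1 fixes V_0 = 10 V.
KCL at each unknown node (sum of currents leaving = 0; resistances in Ω):
  Node 1: (V_1 - 10)/40 + (V_1 - 0)/1000 = 0
Collecting terms: 0.026 × V_1 = 0.25  =>  V_1 = 9.615 V
I_R1 = (V_0 - V_1)/R1 = (10 - 9.615)/40 = 0.009615 A
|I_R1| = 0.009615 A

Final answer: |I_R1| = 0.009615 A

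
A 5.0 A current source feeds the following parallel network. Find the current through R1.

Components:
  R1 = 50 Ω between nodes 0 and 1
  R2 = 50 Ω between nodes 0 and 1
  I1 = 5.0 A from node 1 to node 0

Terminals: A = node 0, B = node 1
All resistors sit directly between nodes 0 and 1, so they are in parallel and share one voltage V; the full source current 5 A splits among them.
1/R_par = 1/50 + 1/50 = 0.04 S  =>  R_par = 25 Ω
V = I × R_par = 5 × 25 = 125 V
I_R1 = V/R1 = 125/50 = 2.5 A

Final answer: 2.5 A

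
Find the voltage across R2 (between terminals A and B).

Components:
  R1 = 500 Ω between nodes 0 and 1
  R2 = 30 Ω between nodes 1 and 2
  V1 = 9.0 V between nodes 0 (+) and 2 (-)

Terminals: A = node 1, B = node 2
R1 and R2 are in series across V1 (node 0 → node 1 → node 2), and the output A–B is taken across R2, so this is a voltage divider.
Series current: I = V1/(R1 + R2) = 9/(500 + 30) = 9/530 = 0.01698 A
V_R2 = I × R2 = V1 × R2/(R1 + R2) = 9 × 30/530 = 0.5094 V

Final answer: 0.5094 V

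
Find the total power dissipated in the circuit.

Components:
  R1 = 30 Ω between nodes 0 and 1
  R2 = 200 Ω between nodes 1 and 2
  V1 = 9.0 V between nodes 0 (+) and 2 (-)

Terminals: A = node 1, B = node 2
Nodal analysis, taking node 2 as the 0 V reference.
Source V1 fixes V_0 = 9 V.
KCL at each unknown node (sum of currents leaving = 0; resistances in Ω):
  Node 1: (V_1 - 9)/30 + (V_1 - 0)/200 = 0
Collecting terms: 0.03833 × V_1 = 0.3  =>  V_1 = 7.826 V
Power in each resistor, P = (ΔV)²/R:
  P_R1 = (9 - 7.826)²/30 = 0.04594 W
  P_R2 = (7.826 - 0)²/200 = 0.3062 W
P_total = P_R1 + P_R2 = 0.3522 W

Final answer: 0.3522 W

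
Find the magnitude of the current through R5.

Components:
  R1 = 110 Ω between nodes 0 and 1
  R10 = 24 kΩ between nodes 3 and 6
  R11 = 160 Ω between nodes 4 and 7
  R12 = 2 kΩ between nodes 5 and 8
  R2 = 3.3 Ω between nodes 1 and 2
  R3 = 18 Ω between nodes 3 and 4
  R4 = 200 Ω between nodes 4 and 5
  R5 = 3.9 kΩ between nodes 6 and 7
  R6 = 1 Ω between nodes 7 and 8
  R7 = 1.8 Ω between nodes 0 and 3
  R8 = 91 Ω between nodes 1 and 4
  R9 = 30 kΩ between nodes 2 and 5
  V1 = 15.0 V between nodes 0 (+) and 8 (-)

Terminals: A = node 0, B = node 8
Nodal analysis, taking node 8 as the 0 V reference.
Source V1 fixes V_0 = 15 V.
KCL at each unknown node (sum of currents leaving = 0; resistances in Ω):
  Node 1: (V_1 - 15)/110 + (V_1 - V_2)/3.3 + (V_1 - V_4)/91 = 0
  Node 2: (V_2 - V_1)/3.3 + (V_2 - V_5)/30000 = 0
  Node 3: (V_3 - V_4)/18 + (V_3 - 15)/1.8 + (V_3 - V_6)/24000 = 0
  Node 4: (V_4 - V_3)/18 + (V_4 - V_5)/200 + (V_4 - V_1)/91 + (V_4 - V_7)/160 = 0
  Node 5: (V_5 - V_4)/200 + (V_5 - V_2)/30000 + (V_5 - 0)/2000 = 0
  Node 6: (V_6 - V_7)/3900 + (V_6 - V_3)/24000 = 0
  Node 7: (V_7 - V_6)/3900 + (V_7 - 0)/1 + (V_7 - V_4)/160 = 0
Collecting terms (coefficients in siemens):
  0.3231·V_1 - 0.303·V_2 - 0.01099·V_4 = 0.1364
  0.3031·V_2 - 0.303·V_1 - 0.00003333·V_5 = 0
  0.6112·V_3 - 0.05556·V_4 - 0.00004167·V_6 = 8.333
  0.07779·V_4 - 0.01099·V_1 - 0.05556·V_3 - 0.005·V_5 - 0.00625·V_7 = 0
  0.005533·V_5 - 0.00003333·V_2 - 0.005·V_4 = 0
  0.0002981·V_6 - 0.00004167·V_3 - 0.0002564·V_7 = 0
  1.007·V_7 - 0.00625·V_4 - 0.0002564·V_6 = 0
Solving these 7 simultaneous equations (Gaussian elimination) gives:
  V_1 = 14.12 V, V_2 = 14.12 V, V_3 = 14.85 V, V_4 = 13.39 V
  V_5 = 12.19 V, V_6 = 2.148 V, V_7 = 0.0837 V
I_R5 = (V_6 - V_7)/R5 = (2.148 - 0.0837)/3900 = 0.0005294 A
|I_R5| = 0.0005294 A

Final answer: |I_R5| = 0.0005294 A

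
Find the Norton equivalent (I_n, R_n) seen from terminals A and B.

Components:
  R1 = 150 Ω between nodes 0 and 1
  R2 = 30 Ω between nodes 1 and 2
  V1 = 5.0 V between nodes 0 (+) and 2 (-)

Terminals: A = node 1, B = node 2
Find the Thévenin equivalent first; then I_n = V_th/R_th and R_n = R_th.
Step 1 — V_th is the open-circuit voltage V_A - V_B (nothing connected across the terminals).
Nodal analysis, taking node 2 as the 0 V reference.
Source V1 fixes V_0 = 5 V.
KCL at each unknown node (sum of currents leaving = 0; resistances in Ω):
  Node 1: (V_1 - 5)/150 + (V_1 - 0)/30 = 0
Collecting terms: 0.04 × V_1 = 0.03333  =>  V_1 = 0.8333 V
V_th = V_1 - V_2 = 0.8333 - 0 = 0.8333 V
Step 2 — R_th: zero the source — replace V1 by a short circuit (node 2 merges into node 0) — and find the resistance seen between A (node 1) and B (node 0).
Reduce the network between node 1 (A) and node 0 (B) by series/parallel combination:
  Rp1 = R1 ‖ R2 (parallel, both between nodes 0 and 1) = 1/(1/150 + 1/30) = 25 Ω
R_th = 25 Ω
I_n = V_th/R_th = 0.8333/25 = 0.03333 A, and R_n = R_th = 25 Ω

Final answer: I_n = 0.03333 A, R_n = 25 Ω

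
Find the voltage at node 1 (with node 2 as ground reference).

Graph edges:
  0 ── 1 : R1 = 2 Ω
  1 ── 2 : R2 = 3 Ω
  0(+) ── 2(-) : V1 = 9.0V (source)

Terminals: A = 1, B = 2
Nodal analysis, taking node 2 as the 0 V reference.
Source V1 fixes V_0 = 9 V.
KCL at each unknown node (sum of currents leaving = 0; resistances in Ω):
  Node 1: (V_1 - 9)/2 + (V_1 - 0)/3 = 0
Collecting terms: 0.8333 × V_1 = 4.5  =>  V_1 = 5.4 V
The requested potential is V_1 = 5.4 V.

Final answer: V_1 = 5.4 V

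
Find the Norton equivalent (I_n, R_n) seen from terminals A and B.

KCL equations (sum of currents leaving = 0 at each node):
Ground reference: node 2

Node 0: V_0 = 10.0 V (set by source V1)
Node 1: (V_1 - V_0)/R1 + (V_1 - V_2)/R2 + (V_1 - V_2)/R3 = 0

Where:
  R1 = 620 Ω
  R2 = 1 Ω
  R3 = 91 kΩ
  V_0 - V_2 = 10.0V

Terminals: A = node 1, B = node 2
Find the Thévenin equivalent first; then I_n = V_th/R_th and R_n = R_th.
Step 1 — V_th is the open-circuit voltage V_A - V_B (nothing connected across the terminals).
Nodal analysis, taking node 2 as the 0 V reference.
Source V1 fixes V_0 = 10 V.
KCL at each unknown node (sum of currents leaving = 0; resistances in Ω):
  Node 1: (V_1 - 10)/620 + (V_1 - 0)/1 + (V_1 - 0)/91000 = 0
Collecting terms: 1.002 × V_1 = 0.01613  =>  V_1 = 0.0161 V
V_th = V_1 - V_2 = 0.0161 - 0 = 0.0161 V
Step 2 — R_th: zero the source — replace V1 by a short circuit (node 2 merges into node 0) — and find the resistance seen between A (node 1) and B (node 0).
Reduce the network between node 1 (A) and node 0 (B) by series/parallel combination:
  Rp1 = R1 ‖ R2 ‖ R3 (parallel, all between nodes 0 and 1) = 1/(1/620 + 1/1 + 1/91000) = 0.9984 Ω
R_th = 0.9984 Ω
I_n = V_th/R_th = 0.0161/0.9984 = 0.01613 A, and R_n = R_th = 0.9984 Ω

Final answer: I_n = 0.01613 A, R_n = 0.9984 Ω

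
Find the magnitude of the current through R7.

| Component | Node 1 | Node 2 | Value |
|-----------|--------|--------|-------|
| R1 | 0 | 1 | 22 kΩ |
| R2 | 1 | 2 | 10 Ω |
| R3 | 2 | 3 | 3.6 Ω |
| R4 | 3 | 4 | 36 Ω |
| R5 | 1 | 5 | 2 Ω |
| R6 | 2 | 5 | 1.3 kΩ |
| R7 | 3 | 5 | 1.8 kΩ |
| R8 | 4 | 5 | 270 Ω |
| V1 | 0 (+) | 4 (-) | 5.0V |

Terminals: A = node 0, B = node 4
Nodal analysis, taking node 4 as the 0 V reference.
Source V1 fixes V_0 = 5 V.
KCL at each unknown node (sum of currents leaving = 0; resistances in Ω):
  Node 1: (V_1 - 5)/22000 + (V_1 - V_2)/10 + (V_1 - V_5)/2 = 0
  Node 2: (V_2 - V_1)/10 + (V_2 - V_3)/3.6 + (V_2 - V_5)/1300 = 0
  Node 3: (V_3 - V_2)/3.6 + (V_3 - 0)/36 + (V_3 - V_5)/1800 = 0
  Node 5: (V_5 - V_1)/2 + (V_5 - V_2)/1300 + (V_5 - V_3)/1800 + (V_5 - 0)/270 = 0
Collecting terms (coefficients in siemens):
  0.6·V_1 - 0.1·V_2 - 0.5·V_5 = 0.0002273
  0.3785·V_2 - 0.1·V_1 - 0.2778·V_3 - 0.0007692·V_5 = 0
  0.3061·V_3 - 0.2778·V_2 - 0.0005556·V_5 = 0
  0.505·V_5 - 0.5·V_1 - 0.0007692·V_2 - 0.0005556·V_3 = 0
Solving these 4 simultaneous equations (Gaussian elimination) gives:
  V_1 = 0.009489 V, V_2 = 0.007597 V, V_3 = 0.006911 V, V_5 = 0.009414 V
I_R7 = (V_3 - V_5)/R7 = (0.006911 - 0.009414)/1800 = -0.00000139 A
|I_R7| = 0.00000139 A

Final answer: |I_R7| = 1.39e-06 A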